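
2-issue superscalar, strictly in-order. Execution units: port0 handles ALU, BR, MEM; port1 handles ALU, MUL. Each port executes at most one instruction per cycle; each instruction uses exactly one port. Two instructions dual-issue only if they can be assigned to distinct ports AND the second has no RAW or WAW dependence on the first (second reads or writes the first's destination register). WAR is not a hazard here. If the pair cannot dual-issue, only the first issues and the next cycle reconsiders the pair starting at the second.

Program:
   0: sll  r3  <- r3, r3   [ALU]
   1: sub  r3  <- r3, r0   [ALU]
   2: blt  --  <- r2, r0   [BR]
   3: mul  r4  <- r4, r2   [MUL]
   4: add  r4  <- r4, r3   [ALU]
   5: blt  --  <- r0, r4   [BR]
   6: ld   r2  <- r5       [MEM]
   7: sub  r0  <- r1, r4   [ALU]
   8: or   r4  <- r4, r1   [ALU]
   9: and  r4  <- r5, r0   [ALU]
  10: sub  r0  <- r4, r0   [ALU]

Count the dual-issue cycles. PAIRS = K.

PAIRS = 2

[0] i0  sll.ALU  -- RAW+WAW r3
[1] i1&i2  sub.ALU;blt.BR  -- 2-wide
[2] i3  mul.MUL  -- RAW+WAW r4
[3] i4  add.ALU  -- RAW r4
[4] i5  blt.BR  -- no-port BR/MEM
[5] i6&i7  ld.MEM;sub.ALU  -- 2-wide
[6] i8  or.ALU  -- WAW r4
[7] i9  and.ALU  -- RAW r4
[8] i10  sub.ALU  -- tail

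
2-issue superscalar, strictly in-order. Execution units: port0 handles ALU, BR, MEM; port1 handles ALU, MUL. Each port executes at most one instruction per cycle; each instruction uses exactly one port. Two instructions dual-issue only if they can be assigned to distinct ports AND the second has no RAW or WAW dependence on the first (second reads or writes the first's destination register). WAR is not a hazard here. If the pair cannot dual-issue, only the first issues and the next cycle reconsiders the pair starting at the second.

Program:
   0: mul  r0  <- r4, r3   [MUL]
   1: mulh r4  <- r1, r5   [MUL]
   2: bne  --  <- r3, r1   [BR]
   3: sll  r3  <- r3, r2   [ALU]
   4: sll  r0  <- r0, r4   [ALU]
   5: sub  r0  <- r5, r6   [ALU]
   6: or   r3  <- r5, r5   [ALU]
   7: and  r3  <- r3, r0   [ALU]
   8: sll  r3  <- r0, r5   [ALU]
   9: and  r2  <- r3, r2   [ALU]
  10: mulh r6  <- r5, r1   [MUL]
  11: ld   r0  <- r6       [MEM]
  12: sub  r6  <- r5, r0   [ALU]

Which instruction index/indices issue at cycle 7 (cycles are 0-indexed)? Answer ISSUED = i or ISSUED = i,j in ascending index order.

[0] i0  mul  -- no-port MUL/MUL
[1] i1/i2  mulh/bne  -- 2-wide
[2] i3/i4  sll/sll  -- 2-wide
[3] i5/i6  sub/or  -- 2-wide
[4] i7  and  -- WAW r3
[5] i8  sll  -- RAW r3
[6] i9/i10  and/mulh  -- 2-wide
[7] i11  ld  -- RAW r0
[8] i12  sub  -- tail

ISSUED = 11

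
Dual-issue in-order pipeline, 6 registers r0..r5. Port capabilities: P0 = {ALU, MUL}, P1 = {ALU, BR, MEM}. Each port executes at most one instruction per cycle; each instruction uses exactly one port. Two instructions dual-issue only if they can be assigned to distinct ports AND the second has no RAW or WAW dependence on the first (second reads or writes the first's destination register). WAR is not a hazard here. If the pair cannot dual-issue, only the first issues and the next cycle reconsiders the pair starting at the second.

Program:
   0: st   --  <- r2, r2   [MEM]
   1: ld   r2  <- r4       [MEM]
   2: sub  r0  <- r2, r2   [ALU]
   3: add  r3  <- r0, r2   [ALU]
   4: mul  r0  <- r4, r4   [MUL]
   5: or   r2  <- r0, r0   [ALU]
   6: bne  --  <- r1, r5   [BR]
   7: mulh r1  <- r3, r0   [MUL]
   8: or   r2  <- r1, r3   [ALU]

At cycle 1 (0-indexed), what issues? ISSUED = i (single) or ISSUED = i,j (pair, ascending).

#0 head=0: st i0 no-port MEM/MEM
#1 head=1: ld i1 RAW r2
#2 head=2: sub i2 RAW r0
#3 head=3: add/mul i3,i4 dual
#4 head=5: or/bne i5,i6 dual
#5 head=7: mulh i7 RAW r1
#6 head=8: or i8 tail

ISSUED = 1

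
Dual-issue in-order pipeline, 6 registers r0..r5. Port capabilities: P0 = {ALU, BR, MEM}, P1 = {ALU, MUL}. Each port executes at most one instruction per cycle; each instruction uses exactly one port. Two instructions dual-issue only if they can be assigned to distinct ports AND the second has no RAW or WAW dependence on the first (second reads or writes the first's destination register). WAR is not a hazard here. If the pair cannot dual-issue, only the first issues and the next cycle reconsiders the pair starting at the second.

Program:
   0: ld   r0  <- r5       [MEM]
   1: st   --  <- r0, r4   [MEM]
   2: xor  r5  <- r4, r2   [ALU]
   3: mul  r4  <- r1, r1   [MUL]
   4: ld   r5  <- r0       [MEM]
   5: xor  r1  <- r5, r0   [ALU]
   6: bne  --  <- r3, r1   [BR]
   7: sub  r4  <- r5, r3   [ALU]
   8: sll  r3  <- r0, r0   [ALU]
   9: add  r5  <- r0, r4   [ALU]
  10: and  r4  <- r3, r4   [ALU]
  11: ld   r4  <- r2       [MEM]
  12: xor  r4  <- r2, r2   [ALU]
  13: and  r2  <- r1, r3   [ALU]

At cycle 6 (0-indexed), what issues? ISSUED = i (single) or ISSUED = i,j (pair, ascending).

[0] i0  ld  -- no-port MEM/MEM
[1] i1&i2  st/xor  -- dual
[2] i3&i4  mul/ld  -- dual
[3] i5  xor  -- RAW r1
[4] i6&i7  bne/sub  -- dual
[5] i8&i9  sll/add  -- dual
[6] i10  and  -- WAW r4
[7] i11  ld  -- WAW r4
[8] i12&i13  xor/and  -- dual

ISSUED = 10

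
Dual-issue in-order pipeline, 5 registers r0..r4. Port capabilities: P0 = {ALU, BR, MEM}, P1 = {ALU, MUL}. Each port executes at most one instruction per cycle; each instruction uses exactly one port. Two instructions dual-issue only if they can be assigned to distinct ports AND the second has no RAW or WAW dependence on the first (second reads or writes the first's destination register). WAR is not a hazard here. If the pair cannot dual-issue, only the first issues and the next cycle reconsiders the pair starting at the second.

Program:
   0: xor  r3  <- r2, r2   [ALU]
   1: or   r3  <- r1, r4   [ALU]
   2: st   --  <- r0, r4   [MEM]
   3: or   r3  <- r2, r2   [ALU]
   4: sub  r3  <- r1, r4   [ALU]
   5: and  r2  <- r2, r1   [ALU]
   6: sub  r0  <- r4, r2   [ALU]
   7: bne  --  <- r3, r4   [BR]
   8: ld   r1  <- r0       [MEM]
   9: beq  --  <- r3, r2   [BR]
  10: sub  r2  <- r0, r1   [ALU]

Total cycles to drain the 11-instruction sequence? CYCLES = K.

#0 head=0: xor i0 WAW r3
#1 head=1: or;st i1+i2 pair
#2 head=3: or i3 WAW r3
#3 head=4: sub;and i4+i5 pair
#4 head=6: sub;bne i6+i7 pair
#5 head=8: ld i8 no-port MEM/BR
#6 head=9: beq;sub i9+i10 pair

CYCLES = 7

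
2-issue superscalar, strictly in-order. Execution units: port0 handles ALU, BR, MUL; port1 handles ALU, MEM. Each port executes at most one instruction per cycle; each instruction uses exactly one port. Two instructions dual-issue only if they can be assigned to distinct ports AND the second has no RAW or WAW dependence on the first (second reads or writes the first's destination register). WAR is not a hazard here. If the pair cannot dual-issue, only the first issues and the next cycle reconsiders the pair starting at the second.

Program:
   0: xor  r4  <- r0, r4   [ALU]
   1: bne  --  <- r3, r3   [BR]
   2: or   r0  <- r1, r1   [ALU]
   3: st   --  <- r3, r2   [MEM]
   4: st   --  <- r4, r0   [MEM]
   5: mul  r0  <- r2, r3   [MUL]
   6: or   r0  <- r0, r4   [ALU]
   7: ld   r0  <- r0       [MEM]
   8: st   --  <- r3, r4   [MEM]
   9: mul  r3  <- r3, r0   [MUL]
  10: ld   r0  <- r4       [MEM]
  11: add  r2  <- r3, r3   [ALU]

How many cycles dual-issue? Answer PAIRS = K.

0. xor/bne @i0+i1  | dual
1. or/st @i2+i3  | dual
2. st/mul @i4+i5  | dual
3. or @i6  | RAW+WAW r0
4. ld @i7  | no-port MEM/MEM
5. st/mul @i8+i9  | dual
6. ld/add @i10+i11  | dual

PAIRS = 5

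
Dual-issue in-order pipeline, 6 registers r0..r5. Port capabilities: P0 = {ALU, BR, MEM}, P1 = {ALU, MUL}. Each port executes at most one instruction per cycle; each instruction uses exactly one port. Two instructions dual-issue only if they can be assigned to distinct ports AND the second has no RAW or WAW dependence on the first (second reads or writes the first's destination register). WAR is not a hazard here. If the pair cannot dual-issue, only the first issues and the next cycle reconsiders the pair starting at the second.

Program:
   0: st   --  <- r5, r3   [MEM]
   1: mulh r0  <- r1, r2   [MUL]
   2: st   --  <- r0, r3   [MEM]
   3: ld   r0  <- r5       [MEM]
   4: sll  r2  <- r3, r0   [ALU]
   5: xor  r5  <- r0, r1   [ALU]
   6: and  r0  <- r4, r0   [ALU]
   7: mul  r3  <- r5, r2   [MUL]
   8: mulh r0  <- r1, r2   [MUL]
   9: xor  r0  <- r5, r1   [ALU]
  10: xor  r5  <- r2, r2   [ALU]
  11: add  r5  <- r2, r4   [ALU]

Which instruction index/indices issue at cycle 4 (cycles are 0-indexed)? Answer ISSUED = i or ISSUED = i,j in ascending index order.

ISSUED = 6,7

  cy0 -> i0&i1 (st.MEM+mulh.MUL) dual
  cy1 -> i2 (st.MEM) no-port MEM/MEM
  cy2 -> i3 (ld.MEM) RAW r0
  cy3 -> i4&i5 (sll.ALU+xor.ALU) dual
  cy4 -> i6&i7 (and.ALU+mul.MUL) dual
  cy5 -> i8 (mulh.MUL) WAW r0
  cy6 -> i9&i10 (xor.ALU+xor.ALU) dual
  cy7 -> i11 (add.ALU) tail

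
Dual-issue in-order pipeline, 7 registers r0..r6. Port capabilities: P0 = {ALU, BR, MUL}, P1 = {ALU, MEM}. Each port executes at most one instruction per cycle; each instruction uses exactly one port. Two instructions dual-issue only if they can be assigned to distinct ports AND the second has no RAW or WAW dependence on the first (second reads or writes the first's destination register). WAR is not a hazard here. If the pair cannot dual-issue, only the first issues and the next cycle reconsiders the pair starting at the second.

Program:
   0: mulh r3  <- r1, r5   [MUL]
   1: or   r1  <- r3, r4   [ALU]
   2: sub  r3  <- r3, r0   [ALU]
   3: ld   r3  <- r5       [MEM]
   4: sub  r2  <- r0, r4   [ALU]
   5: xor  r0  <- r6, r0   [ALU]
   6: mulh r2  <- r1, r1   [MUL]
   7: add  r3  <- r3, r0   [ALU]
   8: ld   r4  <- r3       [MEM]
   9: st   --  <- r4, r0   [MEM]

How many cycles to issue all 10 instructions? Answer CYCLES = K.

CYCLES = 7

[0] i0  mulh  -- RAW r3
[1] i1&i2  or/sub  -- pair
[2] i3&i4  ld/sub  -- pair
[3] i5&i6  xor/mulh  -- pair
[4] i7  add  -- RAW r3
[5] i8  ld  -- no-port MEM/MEM
[6] i9  st  -- tail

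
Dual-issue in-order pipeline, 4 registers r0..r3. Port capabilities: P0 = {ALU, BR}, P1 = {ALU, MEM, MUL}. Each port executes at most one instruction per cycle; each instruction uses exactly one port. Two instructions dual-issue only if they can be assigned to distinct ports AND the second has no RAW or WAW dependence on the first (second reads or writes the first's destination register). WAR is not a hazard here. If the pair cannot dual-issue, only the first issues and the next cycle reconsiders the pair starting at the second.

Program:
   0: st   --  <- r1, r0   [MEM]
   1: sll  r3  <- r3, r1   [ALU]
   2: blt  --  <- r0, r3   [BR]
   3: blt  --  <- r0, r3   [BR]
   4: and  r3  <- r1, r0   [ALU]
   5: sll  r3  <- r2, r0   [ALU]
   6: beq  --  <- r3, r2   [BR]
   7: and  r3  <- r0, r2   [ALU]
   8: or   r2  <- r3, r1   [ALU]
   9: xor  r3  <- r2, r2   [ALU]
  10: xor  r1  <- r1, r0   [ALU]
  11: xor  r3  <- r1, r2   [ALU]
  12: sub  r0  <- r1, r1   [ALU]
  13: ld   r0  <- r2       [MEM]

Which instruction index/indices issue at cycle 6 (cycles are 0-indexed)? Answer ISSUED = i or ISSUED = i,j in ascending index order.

ISSUED = 9,10

t=0 i0,i1:st.MEM sll.ALU ; pair
t=1 i2:blt.BR ; no-port BR/BR
t=2 i3,i4:blt.BR and.ALU ; pair
t=3 i5:sll.ALU ; RAW r3
t=4 i6,i7:beq.BR and.ALU ; pair
t=5 i8:or.ALU ; RAW r2
t=6 i9,i10:xor.ALU xor.ALU ; pair
t=7 i11,i12:xor.ALU sub.ALU ; pair
t=8 i13:ld.MEM ; tail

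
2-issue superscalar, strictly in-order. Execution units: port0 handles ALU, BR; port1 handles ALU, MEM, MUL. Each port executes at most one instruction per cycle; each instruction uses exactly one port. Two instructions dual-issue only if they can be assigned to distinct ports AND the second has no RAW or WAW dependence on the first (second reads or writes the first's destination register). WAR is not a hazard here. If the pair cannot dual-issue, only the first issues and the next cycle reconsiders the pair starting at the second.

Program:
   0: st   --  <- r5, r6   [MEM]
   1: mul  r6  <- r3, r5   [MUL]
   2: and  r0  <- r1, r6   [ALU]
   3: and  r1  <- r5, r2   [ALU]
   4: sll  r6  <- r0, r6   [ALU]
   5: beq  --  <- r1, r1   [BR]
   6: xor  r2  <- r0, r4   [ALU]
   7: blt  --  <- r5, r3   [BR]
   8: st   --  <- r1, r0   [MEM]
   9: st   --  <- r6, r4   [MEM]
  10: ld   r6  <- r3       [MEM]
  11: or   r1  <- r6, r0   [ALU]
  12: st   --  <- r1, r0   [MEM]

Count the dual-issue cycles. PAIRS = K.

0. st @i0  | no-port MEM/MUL
1. mul @i1  | RAW r6
2. and/and @i2,i3  | 2-wide
3. sll/beq @i4,i5  | 2-wide
4. xor/blt @i6,i7  | 2-wide
5. st @i8  | no-port MEM/MEM
6. st @i9  | no-port MEM/MEM
7. ld @i10  | RAW r6
8. or @i11  | RAW r1
9. st @i12  | tail

PAIRS = 3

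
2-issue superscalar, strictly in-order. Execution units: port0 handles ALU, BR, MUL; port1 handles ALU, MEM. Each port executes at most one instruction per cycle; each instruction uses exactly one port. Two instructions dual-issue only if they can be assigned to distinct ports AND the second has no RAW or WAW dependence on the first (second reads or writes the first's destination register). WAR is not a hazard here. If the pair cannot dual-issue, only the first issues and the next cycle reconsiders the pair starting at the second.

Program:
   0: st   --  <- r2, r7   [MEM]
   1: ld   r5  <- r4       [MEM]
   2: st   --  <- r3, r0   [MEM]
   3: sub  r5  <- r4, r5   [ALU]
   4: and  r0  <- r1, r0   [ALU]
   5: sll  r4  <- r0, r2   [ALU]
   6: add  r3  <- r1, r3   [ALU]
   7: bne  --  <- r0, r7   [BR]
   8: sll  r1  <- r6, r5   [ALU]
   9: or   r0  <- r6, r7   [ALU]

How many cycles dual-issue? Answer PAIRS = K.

PAIRS = 3

0. st.MEM @i0  | no-port MEM/MEM
1. ld.MEM @i1  | no-port MEM/MEM
2. st.MEM+sub.ALU @i2/i3  | 2-wide
3. and.ALU @i4  | RAW r0
4. sll.ALU+add.ALU @i5/i6  | 2-wide
5. bne.BR+sll.ALU @i7/i8  | 2-wide
6. or.ALU @i9  | tail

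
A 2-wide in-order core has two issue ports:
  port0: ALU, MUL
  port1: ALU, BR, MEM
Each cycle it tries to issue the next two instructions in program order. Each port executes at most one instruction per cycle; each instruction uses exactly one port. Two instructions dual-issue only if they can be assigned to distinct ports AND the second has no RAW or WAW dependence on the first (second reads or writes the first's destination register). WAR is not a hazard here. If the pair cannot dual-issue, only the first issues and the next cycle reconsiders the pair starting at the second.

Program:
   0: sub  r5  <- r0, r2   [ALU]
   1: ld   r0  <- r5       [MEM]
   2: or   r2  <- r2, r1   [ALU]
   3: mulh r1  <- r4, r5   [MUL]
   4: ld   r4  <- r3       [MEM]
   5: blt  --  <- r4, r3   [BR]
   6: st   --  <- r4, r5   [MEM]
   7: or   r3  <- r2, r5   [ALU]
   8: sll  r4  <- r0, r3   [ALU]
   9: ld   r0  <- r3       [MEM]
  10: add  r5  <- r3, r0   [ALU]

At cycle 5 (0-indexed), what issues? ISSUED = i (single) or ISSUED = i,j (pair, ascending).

0. sub @i0  | RAW r5
1. ld/or @i1,i2  | pair
2. mulh/ld @i3,i4  | pair
3. blt @i5  | no-port BR/MEM
4. st/or @i6,i7  | pair
5. sll/ld @i8,i9  | pair
6. add @i10  | tail

ISSUED = 8,9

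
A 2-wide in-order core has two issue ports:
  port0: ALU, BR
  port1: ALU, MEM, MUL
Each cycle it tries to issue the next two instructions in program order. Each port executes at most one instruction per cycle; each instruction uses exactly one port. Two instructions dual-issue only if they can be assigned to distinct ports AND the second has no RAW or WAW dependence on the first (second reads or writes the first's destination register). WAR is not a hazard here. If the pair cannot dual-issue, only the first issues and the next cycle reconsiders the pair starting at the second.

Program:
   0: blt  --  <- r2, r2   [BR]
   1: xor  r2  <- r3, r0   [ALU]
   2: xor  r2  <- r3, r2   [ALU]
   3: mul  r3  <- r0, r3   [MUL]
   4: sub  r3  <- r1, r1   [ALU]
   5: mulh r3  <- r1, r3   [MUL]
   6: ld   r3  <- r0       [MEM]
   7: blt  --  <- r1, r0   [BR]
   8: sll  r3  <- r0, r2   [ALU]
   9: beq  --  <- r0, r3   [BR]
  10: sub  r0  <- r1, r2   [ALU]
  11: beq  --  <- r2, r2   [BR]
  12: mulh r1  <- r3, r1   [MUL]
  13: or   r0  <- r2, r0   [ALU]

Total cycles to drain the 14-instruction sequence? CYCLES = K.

[0] i0&i1  blt.BR;xor.ALU  -- pair
[1] i2&i3  xor.ALU;mul.MUL  -- pair
[2] i4  sub.ALU  -- RAW+WAW r3
[3] i5  mulh.MUL  -- no-port MUL/MEM
[4] i6&i7  ld.MEM;blt.BR  -- pair
[5] i8  sll.ALU  -- RAW r3
[6] i9&i10  beq.BR;sub.ALU  -- pair
[7] i11&i12  beq.BR;mulh.MUL  -- pair
[8] i13  or.ALU  -- tail

CYCLES = 9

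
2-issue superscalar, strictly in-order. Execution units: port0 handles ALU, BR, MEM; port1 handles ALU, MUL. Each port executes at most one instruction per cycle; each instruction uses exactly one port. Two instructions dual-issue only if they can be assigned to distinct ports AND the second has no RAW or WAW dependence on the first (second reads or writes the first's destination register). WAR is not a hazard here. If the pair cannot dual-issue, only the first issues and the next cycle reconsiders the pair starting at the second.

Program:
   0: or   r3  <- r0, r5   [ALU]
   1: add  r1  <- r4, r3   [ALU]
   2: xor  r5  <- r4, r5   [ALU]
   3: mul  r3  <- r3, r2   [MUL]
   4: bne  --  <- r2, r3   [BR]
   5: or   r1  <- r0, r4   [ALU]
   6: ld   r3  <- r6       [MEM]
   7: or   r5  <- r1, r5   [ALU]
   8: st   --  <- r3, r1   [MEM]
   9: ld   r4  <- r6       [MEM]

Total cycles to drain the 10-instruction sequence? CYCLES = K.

CYCLES = 7

0. or @i0  | RAW r3
1. add;xor @i1/i2  | dual
2. mul @i3  | RAW r3
3. bne;or @i4/i5  | dual
4. ld;or @i6/i7  | dual
5. st @i8  | no-port MEM/MEM
6. ld @i9  | tail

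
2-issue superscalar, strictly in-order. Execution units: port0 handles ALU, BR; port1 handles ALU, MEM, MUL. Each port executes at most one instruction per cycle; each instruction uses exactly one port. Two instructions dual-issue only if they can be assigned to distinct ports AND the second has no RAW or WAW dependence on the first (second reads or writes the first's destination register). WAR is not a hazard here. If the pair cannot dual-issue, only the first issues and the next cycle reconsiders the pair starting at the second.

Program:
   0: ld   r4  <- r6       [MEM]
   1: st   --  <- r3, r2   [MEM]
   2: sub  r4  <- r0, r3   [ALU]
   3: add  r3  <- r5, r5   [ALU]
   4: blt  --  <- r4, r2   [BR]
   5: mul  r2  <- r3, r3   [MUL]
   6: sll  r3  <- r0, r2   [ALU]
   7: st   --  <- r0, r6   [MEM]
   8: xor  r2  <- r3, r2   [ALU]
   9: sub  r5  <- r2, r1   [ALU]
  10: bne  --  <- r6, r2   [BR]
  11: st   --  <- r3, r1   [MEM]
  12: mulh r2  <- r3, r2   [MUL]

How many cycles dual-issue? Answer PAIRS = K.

0. ld @i0  | no-port MEM/MEM
1. st sub @i1&i2  | pair
2. add blt @i3&i4  | pair
3. mul @i5  | RAW r2
4. sll st @i6&i7  | pair
5. xor @i8  | RAW r2
6. sub bne @i9&i10  | pair
7. st @i11  | no-port MEM/MUL
8. mulh @i12  | tail

PAIRS = 4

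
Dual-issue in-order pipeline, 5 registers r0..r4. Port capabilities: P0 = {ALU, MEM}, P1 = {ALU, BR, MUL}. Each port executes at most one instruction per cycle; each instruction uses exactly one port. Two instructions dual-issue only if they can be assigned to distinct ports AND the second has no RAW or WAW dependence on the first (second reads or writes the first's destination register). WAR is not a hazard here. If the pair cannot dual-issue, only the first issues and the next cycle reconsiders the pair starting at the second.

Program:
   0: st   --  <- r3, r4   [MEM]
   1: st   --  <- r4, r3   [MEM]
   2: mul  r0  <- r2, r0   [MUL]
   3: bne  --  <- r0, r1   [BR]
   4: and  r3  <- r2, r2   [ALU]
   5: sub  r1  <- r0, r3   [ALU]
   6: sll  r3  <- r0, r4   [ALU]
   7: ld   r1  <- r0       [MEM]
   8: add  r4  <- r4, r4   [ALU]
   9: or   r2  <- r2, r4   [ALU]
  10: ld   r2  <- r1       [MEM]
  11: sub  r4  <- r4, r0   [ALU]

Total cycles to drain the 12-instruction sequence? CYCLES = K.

[0] i0  st.MEM  -- no-port MEM/MEM
[1] i1&i2  st.MEM+mul.MUL  -- pair
[2] i3&i4  bne.BR+and.ALU  -- pair
[3] i5&i6  sub.ALU+sll.ALU  -- pair
[4] i7&i8  ld.MEM+add.ALU  -- pair
[5] i9  or.ALU  -- WAW r2
[6] i10&i11  ld.MEM+sub.ALU  -- pair

CYCLES = 7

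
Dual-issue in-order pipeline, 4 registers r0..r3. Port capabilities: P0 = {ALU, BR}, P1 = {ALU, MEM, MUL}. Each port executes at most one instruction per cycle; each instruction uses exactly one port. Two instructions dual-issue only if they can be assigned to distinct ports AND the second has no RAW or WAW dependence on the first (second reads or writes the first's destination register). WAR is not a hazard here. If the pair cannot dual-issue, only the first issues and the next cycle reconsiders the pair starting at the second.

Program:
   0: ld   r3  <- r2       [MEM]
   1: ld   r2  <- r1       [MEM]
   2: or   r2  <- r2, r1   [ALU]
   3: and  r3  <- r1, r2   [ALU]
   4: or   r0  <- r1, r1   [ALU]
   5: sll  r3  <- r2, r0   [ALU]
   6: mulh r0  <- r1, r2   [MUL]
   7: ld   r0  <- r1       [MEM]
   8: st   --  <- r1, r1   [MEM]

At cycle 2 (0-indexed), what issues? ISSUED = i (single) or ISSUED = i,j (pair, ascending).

ISSUED = 2

#0 head=0: ld i0 no-port MEM/MEM
#1 head=1: ld i1 RAW+WAW r2
#2 head=2: or i2 RAW r2
#3 head=3: and or i3+i4 2-wide
#4 head=5: sll mulh i5+i6 2-wide
#5 head=7: ld i7 no-port MEM/MEM
#6 head=8: st i8 tail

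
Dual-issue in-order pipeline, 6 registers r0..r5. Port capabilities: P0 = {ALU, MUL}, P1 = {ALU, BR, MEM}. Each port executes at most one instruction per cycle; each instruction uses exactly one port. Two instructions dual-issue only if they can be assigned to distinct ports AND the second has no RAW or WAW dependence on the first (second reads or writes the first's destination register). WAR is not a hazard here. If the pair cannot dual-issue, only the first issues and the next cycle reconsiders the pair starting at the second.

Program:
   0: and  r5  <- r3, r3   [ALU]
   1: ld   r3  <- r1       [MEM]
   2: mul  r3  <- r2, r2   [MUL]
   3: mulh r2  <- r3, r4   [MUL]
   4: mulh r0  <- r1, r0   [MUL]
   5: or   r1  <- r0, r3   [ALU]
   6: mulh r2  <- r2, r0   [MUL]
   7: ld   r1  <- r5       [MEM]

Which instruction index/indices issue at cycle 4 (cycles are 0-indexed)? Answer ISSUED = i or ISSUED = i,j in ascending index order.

c0: i0+i1 and.ALU/ld.MEM  pair
c1: i2 mul.MUL  no-port MUL/MUL
c2: i3 mulh.MUL  no-port MUL/MUL
c3: i4 mulh.MUL  RAW r0
c4: i5+i6 or.ALU/mulh.MUL  pair
c5: i7 ld.MEM  tail

ISSUED = 5,6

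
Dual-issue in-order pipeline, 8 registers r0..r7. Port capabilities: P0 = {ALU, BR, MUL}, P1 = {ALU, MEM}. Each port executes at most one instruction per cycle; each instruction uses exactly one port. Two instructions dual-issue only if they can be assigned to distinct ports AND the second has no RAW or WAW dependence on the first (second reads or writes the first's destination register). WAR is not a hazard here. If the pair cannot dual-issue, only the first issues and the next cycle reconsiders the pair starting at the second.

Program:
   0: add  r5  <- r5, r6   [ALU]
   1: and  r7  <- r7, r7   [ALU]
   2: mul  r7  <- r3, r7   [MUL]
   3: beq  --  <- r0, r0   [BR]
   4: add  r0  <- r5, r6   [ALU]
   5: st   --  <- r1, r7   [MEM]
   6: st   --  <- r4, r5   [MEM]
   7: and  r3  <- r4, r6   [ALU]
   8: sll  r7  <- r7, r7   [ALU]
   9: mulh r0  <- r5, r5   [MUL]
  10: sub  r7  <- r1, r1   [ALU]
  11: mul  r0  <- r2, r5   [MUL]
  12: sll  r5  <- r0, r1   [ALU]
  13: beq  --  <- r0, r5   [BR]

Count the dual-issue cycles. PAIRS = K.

c0: i0&i1 add+and  pair
c1: i2 mul  no-port MUL/BR
c2: i3&i4 beq+add  pair
c3: i5 st  no-port MEM/MEM
c4: i6&i7 st+and  pair
c5: i8&i9 sll+mulh  pair
c6: i10&i11 sub+mul  pair
c7: i12 sll  RAW r5
c8: i13 beq  tail

PAIRS = 5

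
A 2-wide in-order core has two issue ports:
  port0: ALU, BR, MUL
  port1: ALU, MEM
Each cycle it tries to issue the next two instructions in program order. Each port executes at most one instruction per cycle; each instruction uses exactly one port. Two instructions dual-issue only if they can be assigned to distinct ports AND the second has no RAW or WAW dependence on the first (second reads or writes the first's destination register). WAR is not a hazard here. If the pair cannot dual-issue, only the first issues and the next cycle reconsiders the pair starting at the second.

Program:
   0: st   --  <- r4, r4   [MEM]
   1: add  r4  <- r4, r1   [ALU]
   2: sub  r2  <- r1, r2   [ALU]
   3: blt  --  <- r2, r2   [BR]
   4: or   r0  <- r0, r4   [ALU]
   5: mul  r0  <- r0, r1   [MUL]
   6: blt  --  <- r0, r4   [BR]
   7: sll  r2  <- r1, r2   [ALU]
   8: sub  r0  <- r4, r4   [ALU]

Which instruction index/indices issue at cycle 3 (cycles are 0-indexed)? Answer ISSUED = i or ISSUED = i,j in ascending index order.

ISSUED = 5

c0: i0&i1 st.MEM/add.ALU  dual
c1: i2 sub.ALU  RAW r2
c2: i3&i4 blt.BR/or.ALU  dual
c3: i5 mul.MUL  no-port MUL/BR
c4: i6&i7 blt.BR/sll.ALU  dual
c5: i8 sub.ALU  tail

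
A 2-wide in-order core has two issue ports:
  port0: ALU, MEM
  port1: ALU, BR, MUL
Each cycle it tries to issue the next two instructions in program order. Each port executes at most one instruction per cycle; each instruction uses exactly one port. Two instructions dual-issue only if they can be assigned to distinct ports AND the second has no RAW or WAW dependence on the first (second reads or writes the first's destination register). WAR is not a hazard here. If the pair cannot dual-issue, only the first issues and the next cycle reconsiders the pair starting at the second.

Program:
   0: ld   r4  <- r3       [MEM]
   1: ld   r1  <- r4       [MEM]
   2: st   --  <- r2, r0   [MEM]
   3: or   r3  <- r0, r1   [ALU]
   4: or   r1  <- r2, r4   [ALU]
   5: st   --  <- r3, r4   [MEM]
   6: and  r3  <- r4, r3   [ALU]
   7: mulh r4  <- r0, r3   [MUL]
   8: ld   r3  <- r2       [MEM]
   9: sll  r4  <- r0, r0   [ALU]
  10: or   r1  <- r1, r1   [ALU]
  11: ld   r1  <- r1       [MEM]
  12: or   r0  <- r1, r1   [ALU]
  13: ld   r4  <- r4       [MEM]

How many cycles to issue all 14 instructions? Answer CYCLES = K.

CYCLES = 9

  cy0 -> i0 (ld.MEM) no-port MEM/MEM
  cy1 -> i1 (ld.MEM) no-port MEM/MEM
  cy2 -> i2+i3 (st.MEM+or.ALU) 2-wide
  cy3 -> i4+i5 (or.ALU+st.MEM) 2-wide
  cy4 -> i6 (and.ALU) RAW r3
  cy5 -> i7+i8 (mulh.MUL+ld.MEM) 2-wide
  cy6 -> i9+i10 (sll.ALU+or.ALU) 2-wide
  cy7 -> i11 (ld.MEM) RAW r1
  cy8 -> i12+i13 (or.ALU+ld.MEM) 2-wide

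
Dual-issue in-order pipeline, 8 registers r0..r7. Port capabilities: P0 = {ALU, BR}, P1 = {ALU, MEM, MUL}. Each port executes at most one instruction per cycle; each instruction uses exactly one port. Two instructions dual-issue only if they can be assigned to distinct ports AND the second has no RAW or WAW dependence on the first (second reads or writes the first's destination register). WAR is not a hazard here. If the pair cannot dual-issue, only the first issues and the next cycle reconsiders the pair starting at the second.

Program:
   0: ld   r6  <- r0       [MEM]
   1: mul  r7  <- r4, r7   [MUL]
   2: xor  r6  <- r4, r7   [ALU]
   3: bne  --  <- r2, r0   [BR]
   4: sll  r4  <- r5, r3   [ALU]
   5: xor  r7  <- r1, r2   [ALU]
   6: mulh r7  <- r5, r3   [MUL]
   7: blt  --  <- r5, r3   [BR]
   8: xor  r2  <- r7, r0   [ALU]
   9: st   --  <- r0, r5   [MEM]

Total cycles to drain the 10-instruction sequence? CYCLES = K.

0. ld.MEM @i0  | no-port MEM/MUL
1. mul.MUL @i1  | RAW r7
2. xor.ALU+bne.BR @i2+i3  | 2-wide
3. sll.ALU+xor.ALU @i4+i5  | 2-wide
4. mulh.MUL+blt.BR @i6+i7  | 2-wide
5. xor.ALU+st.MEM @i8+i9  | 2-wide

CYCLES = 6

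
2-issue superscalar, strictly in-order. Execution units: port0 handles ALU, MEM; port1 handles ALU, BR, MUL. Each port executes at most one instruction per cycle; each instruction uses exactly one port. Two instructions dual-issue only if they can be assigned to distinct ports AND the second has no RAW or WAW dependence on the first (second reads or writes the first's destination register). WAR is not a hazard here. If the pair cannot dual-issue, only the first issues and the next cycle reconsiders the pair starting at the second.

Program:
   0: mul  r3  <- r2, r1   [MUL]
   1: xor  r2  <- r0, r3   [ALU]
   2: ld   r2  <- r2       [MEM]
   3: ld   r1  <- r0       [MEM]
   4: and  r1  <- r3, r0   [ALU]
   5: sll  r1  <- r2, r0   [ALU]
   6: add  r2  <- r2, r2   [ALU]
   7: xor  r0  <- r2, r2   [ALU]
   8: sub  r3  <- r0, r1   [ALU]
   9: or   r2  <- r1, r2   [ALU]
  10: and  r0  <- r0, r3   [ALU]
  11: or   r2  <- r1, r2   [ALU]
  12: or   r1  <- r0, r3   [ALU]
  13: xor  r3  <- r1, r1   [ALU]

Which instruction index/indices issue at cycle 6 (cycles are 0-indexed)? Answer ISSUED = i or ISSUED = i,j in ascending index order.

ISSUED = 7

t=0 i0:mul.MUL ; RAW r3
t=1 i1:xor.ALU ; RAW+WAW r2
t=2 i2:ld.MEM ; no-port MEM/MEM
t=3 i3:ld.MEM ; WAW r1
t=4 i4:and.ALU ; WAW r1
t=5 i5/i6:sll.ALU/add.ALU ; pair
t=6 i7:xor.ALU ; RAW r0
t=7 i8/i9:sub.ALU/or.ALU ; pair
t=8 i10/i11:and.ALU/or.ALU ; pair
t=9 i12:or.ALU ; RAW r1
t=10 i13:xor.ALU ; tail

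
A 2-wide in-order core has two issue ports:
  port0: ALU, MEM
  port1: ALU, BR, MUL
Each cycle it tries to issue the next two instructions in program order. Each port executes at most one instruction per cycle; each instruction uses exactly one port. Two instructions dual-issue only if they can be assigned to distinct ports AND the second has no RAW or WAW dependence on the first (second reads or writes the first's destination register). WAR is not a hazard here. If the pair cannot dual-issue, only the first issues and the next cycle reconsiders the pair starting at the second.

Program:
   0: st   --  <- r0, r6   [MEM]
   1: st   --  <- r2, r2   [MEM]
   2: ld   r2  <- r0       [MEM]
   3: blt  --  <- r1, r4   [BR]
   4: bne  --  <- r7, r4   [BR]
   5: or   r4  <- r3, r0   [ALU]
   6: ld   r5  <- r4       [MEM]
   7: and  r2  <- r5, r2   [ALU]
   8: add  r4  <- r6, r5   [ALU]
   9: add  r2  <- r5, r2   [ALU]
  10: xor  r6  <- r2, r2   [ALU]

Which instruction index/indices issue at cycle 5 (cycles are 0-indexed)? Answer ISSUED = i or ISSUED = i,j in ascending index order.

c0: i0 st.MEM  no-port MEM/MEM
c1: i1 st.MEM  no-port MEM/MEM
c2: i2&i3 ld.MEM blt.BR  dual
c3: i4&i5 bne.BR or.ALU  dual
c4: i6 ld.MEM  RAW r5
c5: i7&i8 and.ALU add.ALU  dual
c6: i9 add.ALU  RAW r2
c7: i10 xor.ALU  tail

ISSUED = 7,8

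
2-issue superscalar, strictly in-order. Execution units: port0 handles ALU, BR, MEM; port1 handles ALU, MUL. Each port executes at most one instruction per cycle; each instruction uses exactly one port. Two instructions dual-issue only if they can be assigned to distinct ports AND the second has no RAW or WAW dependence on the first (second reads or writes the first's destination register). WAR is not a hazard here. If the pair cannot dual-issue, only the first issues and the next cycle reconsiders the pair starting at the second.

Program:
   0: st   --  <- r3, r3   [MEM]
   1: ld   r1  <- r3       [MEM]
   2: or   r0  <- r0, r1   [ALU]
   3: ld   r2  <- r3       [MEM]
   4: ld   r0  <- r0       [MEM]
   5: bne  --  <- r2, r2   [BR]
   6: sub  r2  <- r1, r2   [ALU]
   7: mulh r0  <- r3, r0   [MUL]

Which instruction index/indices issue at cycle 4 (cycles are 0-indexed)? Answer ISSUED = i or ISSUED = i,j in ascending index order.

ISSUED = 5,6

c0: i0 st.MEM  no-port MEM/MEM
c1: i1 ld.MEM  RAW r1
c2: i2+i3 or.ALU;ld.MEM  dual
c3: i4 ld.MEM  no-port MEM/BR
c4: i5+i6 bne.BR;sub.ALU  dual
c5: i7 mulh.MUL  tail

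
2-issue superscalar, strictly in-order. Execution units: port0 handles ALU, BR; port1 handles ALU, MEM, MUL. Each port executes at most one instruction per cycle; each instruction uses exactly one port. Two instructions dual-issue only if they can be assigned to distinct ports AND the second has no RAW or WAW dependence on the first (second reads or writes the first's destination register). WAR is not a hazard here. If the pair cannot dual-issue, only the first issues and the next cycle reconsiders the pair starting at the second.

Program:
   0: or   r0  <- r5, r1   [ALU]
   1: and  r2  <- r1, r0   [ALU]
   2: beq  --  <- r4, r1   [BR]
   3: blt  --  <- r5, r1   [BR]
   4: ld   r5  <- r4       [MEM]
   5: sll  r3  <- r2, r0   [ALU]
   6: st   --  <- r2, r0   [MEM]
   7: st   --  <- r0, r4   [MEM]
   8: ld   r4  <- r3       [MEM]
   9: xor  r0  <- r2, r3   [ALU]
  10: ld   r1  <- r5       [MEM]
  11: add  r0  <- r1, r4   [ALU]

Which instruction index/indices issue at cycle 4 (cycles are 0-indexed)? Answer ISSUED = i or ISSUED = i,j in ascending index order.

0. or.ALU @i0  | RAW r0
1. and.ALU+beq.BR @i1+i2  | dual
2. blt.BR+ld.MEM @i3+i4  | dual
3. sll.ALU+st.MEM @i5+i6  | dual
4. st.MEM @i7  | no-port MEM/MEM
5. ld.MEM+xor.ALU @i8+i9  | dual
6. ld.MEM @i10  | RAW r1
7. add.ALU @i11  | tail

ISSUED = 7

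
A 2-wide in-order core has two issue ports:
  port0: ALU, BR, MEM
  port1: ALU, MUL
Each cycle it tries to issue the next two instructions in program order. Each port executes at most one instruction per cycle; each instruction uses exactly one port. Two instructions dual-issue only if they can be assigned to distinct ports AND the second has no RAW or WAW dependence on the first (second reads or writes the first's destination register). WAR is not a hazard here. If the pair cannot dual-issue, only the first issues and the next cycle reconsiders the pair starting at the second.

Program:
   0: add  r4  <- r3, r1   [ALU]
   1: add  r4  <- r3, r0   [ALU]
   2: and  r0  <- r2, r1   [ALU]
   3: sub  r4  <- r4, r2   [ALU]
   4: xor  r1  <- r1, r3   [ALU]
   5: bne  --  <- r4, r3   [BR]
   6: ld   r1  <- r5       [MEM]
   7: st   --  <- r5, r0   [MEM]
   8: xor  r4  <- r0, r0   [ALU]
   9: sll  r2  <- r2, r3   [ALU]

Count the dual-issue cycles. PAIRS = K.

  cy0 -> i0 (add) WAW r4
  cy1 -> i1+i2 (add and) pair
  cy2 -> i3+i4 (sub xor) pair
  cy3 -> i5 (bne) no-port BR/MEM
  cy4 -> i6 (ld) no-port MEM/MEM
  cy5 -> i7+i8 (st xor) pair
  cy6 -> i9 (sll) tail

PAIRS = 3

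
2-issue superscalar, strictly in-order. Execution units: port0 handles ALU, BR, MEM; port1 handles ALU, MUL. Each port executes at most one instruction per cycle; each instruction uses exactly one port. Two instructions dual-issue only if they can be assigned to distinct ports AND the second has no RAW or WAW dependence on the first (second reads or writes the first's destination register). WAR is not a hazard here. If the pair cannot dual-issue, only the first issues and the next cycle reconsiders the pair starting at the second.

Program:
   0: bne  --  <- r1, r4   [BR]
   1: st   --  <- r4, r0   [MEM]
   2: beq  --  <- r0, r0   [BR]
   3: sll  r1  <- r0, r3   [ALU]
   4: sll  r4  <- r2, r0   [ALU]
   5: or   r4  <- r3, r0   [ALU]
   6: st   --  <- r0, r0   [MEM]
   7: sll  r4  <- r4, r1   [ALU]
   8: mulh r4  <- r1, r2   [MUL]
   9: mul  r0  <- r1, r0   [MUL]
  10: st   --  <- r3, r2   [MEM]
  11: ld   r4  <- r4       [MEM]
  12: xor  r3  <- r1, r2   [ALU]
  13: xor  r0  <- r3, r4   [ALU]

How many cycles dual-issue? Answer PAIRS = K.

[0] i0  bne  -- no-port BR/MEM
[1] i1  st  -- no-port MEM/BR
[2] i2+i3  beq/sll  -- pair
[3] i4  sll  -- WAW r4
[4] i5+i6  or/st  -- pair
[5] i7  sll  -- WAW r4
[6] i8  mulh  -- no-port MUL/MUL
[7] i9+i10  mul/st  -- pair
[8] i11+i12  ld/xor  -- pair
[9] i13  xor  -- tail

PAIRS = 4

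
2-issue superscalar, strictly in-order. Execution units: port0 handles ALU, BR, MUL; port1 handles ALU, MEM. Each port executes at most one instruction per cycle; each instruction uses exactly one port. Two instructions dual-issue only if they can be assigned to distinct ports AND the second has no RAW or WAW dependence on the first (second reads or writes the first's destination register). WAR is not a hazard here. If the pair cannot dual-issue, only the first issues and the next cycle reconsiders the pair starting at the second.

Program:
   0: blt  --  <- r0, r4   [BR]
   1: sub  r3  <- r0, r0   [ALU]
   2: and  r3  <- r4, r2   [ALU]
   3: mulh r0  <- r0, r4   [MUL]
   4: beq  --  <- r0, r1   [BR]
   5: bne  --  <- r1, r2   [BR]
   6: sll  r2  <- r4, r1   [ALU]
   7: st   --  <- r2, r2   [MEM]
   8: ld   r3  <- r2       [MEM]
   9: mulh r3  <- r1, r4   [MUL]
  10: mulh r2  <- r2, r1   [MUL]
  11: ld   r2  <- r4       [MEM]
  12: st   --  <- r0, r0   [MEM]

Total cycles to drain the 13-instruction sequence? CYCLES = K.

CYCLES = 10

  cy0 -> i0/i1 (blt.BR;sub.ALU) pair
  cy1 -> i2/i3 (and.ALU;mulh.MUL) pair
  cy2 -> i4 (beq.BR) no-port BR/BR
  cy3 -> i5/i6 (bne.BR;sll.ALU) pair
  cy4 -> i7 (st.MEM) no-port MEM/MEM
  cy5 -> i8 (ld.MEM) WAW r3
  cy6 -> i9 (mulh.MUL) no-port MUL/MUL
  cy7 -> i10 (mulh.MUL) WAW r2
  cy8 -> i11 (ld.MEM) no-port MEM/MEM
  cy9 -> i12 (st.MEM) tail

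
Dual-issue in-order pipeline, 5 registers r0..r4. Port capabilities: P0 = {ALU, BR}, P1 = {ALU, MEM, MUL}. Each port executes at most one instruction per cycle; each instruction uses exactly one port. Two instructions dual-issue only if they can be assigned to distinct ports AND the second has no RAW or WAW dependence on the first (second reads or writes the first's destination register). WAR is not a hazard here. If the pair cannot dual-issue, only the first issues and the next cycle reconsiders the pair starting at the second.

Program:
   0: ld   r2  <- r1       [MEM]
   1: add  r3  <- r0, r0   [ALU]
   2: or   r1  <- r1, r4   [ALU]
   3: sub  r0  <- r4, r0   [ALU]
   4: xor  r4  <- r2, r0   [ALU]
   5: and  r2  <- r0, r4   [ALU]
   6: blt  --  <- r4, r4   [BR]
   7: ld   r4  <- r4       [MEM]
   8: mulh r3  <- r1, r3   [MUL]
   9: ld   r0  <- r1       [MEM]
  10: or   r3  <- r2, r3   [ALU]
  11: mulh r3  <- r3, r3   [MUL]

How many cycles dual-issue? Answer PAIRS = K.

c0: i0+i1 ld.MEM/add.ALU  pair
c1: i2+i3 or.ALU/sub.ALU  pair
c2: i4 xor.ALU  RAW r4
c3: i5+i6 and.ALU/blt.BR  pair
c4: i7 ld.MEM  no-port MEM/MUL
c5: i8 mulh.MUL  no-port MUL/MEM
c6: i9+i10 ld.MEM/or.ALU  pair
c7: i11 mulh.MUL  tail

PAIRS = 4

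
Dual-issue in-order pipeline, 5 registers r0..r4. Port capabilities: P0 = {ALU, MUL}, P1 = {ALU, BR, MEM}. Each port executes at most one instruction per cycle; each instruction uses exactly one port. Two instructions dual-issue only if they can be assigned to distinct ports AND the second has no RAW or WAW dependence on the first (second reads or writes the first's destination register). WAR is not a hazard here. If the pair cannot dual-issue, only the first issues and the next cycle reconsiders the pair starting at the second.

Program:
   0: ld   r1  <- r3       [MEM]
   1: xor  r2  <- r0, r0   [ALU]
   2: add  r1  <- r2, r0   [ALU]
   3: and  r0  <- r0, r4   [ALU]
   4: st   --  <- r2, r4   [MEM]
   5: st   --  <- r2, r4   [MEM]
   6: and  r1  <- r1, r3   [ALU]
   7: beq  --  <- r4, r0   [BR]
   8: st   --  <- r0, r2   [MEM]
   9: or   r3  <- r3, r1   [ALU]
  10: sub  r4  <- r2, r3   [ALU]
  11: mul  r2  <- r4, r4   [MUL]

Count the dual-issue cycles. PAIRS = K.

  cy0 -> i0/i1 (ld/xor) 2-wide
  cy1 -> i2/i3 (add/and) 2-wide
  cy2 -> i4 (st) no-port MEM/MEM
  cy3 -> i5/i6 (st/and) 2-wide
  cy4 -> i7 (beq) no-port BR/MEM
  cy5 -> i8/i9 (st/or) 2-wide
  cy6 -> i10 (sub) RAW r4
  cy7 -> i11 (mul) tail

PAIRS = 4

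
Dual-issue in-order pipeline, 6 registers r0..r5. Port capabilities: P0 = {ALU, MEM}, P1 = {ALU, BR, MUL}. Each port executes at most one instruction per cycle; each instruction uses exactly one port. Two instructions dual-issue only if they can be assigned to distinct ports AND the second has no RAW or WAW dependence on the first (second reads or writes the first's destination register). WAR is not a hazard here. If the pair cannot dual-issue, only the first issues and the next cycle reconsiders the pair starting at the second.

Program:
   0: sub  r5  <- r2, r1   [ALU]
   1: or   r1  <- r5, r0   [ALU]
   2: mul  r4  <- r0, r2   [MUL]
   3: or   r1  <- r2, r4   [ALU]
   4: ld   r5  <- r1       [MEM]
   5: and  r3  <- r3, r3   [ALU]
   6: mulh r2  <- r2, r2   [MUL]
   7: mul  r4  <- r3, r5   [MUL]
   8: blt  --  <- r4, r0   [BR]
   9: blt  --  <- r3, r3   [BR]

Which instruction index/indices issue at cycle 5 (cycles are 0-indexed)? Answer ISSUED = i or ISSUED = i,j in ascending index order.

ISSUED = 7

[0] i0  sub  -- RAW r5
[1] i1/i2  or/mul  -- 2-wide
[2] i3  or  -- RAW r1
[3] i4/i5  ld/and  -- 2-wide
[4] i6  mulh  -- no-port MUL/MUL
[5] i7  mul  -- no-port MUL/BR
[6] i8  blt  -- no-port BR/BR
[7] i9  blt  -- tail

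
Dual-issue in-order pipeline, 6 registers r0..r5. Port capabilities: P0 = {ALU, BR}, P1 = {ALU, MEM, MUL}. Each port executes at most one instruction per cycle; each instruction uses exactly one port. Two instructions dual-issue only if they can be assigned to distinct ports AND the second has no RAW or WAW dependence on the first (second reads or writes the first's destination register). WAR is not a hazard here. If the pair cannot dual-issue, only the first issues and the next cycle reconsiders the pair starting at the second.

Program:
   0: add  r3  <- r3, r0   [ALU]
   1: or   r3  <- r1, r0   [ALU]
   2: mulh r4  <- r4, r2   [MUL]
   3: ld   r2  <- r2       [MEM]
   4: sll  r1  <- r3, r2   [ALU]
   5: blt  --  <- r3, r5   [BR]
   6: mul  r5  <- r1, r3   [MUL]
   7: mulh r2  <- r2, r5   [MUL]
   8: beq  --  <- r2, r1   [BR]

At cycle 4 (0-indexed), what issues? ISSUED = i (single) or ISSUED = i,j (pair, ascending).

c0: i0 add  WAW r3
c1: i1/i2 or/mulh  2-wide
c2: i3 ld  RAW r2
c3: i4/i5 sll/blt  2-wide
c4: i6 mul  no-port MUL/MUL
c5: i7 mulh  RAW r2
c6: i8 beq  tail

ISSUED = 6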